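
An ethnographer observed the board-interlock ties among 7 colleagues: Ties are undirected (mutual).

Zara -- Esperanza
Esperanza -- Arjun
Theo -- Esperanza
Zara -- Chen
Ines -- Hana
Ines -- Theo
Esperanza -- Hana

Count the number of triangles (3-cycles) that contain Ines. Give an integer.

Ines's neighbors are Hana and Theo, but none of them are tied to each other, so no triangle contains Ines.

0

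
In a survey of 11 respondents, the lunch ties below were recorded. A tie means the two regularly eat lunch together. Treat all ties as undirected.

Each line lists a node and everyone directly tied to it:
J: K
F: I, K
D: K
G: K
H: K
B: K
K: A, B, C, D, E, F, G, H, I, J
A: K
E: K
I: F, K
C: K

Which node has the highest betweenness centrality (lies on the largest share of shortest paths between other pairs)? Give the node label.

Unnormalized betweenness of each node: A:0, B:0, C:0, D:0, E:0, F:0, G:0, H:0, I:0, J:0, K:44.
K has the largest value, 44, making it the main broker — the node through which the most shortest paths run.

K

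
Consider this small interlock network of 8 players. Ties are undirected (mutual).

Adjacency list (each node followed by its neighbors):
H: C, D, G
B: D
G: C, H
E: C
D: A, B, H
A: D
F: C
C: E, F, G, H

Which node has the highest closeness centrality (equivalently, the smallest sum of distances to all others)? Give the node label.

Farness (sum of distances to all others) for each node — A:19, B:19, C:12, D:13, E:18, F:18, G:14, H:11.
The smallest farness is 11, for H, so H has the highest closeness.

H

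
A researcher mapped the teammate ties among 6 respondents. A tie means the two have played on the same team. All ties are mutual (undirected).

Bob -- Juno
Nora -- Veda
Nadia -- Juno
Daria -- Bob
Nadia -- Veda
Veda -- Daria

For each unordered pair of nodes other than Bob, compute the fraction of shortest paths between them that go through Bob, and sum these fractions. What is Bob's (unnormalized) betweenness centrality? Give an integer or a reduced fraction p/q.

1

Pairs whose geodesics pass through Bob — Daria–Juno: 1.
All other pairs contribute 0.
Summing the contributions gives betweenness(Bob) = 1.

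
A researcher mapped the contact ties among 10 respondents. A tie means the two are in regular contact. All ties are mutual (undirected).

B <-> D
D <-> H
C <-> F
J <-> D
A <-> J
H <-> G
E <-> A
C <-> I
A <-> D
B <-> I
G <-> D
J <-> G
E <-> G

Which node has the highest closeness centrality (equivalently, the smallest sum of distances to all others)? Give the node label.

Farness (sum of distances to all others) for each node — A:21, B:18, C:28, D:16, E:26, F:36, G:20, H:22, I:22, J:21.
The smallest farness is 16, for D, so D has the highest closeness.

D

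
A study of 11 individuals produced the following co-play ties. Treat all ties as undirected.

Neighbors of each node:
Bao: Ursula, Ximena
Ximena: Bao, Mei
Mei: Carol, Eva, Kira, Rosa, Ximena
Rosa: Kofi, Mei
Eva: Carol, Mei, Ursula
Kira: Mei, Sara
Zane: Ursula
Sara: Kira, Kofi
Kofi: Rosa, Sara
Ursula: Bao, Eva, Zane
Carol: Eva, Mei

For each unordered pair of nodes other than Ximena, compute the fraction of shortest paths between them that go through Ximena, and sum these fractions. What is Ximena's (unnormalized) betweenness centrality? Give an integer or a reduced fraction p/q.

11/2

Pairs whose geodesics pass through Ximena — Rosa–Bao: 1; Carol–Bao: 1/2; Sara–Bao: 1; Kofi–Bao: 1; Bao–Kira: 1; Bao–Mei: 1.
All other pairs contribute 0.
Summing the contributions gives betweenness(Ximena) = 11/2.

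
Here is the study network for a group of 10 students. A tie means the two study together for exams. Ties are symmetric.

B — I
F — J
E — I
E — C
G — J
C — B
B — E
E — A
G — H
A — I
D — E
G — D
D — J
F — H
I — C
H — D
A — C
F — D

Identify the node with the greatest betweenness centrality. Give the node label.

Unnormalized betweenness of each node: A:0, B:0, C:1/3, D:62/3, E:61/3, F:1/3, G:1/3, H:1/3, I:1/3, J:1/3.
D has the largest value, 62/3, making it the main broker — the node through which the most shortest paths run.

D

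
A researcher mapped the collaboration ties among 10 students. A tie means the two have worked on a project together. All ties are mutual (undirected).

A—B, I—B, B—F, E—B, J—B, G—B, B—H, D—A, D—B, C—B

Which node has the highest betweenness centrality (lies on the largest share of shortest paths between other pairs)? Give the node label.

B

Unnormalized betweenness of each node: A:0, B:35, C:0, D:0, E:0, F:0, G:0, H:0, I:0, J:0.
B has the largest value, 35, making it the main broker — the node through which the most shortest paths run.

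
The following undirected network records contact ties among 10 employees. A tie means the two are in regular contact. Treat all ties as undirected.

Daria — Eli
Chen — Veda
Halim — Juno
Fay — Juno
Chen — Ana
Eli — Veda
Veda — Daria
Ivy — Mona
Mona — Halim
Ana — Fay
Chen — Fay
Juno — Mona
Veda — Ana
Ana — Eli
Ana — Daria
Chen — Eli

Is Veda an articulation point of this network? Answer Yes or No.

No

Even without Veda, every remaining node can still reach every other (the residual graph is connected), so Veda is not a cut vertex.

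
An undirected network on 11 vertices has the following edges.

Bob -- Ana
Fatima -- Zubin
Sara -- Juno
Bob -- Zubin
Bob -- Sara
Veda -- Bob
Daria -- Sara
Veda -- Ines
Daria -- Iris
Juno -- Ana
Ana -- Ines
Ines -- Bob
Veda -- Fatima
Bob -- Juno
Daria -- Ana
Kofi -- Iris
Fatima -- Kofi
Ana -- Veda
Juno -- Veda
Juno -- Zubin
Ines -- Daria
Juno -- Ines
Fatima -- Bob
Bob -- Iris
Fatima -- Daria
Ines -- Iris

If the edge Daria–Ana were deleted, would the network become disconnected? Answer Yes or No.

No

Even without that edge, Daria still reaches Ana via Daria – Ines – Ana, so the network stays connected. Not a bridge.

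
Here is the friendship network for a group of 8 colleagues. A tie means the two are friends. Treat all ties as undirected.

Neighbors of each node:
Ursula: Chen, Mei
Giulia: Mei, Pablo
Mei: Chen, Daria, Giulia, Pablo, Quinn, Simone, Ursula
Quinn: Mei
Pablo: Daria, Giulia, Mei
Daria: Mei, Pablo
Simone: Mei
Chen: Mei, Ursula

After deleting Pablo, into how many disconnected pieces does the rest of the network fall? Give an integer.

1

Pablo's neighbors (Daria, Giulia, and Mei) remain reachable from one another through other ties, so the rest of the network stays in one piece.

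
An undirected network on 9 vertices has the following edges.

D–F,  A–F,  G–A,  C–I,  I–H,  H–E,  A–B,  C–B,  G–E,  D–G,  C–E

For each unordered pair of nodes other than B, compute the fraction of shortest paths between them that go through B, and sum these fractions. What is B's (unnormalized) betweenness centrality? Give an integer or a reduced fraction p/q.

4

Pairs whose geodesics pass through B — I–A: 1; I–F: 1; C–A: 1; C–F: 1.
All other pairs contribute 0.
Summing the contributions gives betweenness(B) = 4.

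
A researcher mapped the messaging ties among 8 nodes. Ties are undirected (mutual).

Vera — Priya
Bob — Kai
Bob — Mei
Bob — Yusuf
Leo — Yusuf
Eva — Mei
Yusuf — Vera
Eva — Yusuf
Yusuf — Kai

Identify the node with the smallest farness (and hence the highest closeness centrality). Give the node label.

Farness (sum of distances to all others) for each node — Bob:12, Eva:13, Kai:13, Leo:15, Mei:16, Priya:19, Vera:13, Yusuf:9.
The smallest farness is 9, for Yusuf, so Yusuf has the highest closeness.

Yusuf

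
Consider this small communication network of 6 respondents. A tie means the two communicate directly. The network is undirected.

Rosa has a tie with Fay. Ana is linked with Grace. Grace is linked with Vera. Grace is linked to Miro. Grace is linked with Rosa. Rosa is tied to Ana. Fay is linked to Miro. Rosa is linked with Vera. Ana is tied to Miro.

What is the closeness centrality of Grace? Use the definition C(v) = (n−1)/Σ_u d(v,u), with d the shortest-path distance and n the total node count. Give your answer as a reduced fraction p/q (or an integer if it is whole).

Distances from Grace: Ana:1, Fay:2, Miro:1, Rosa:1, Vera:1. Sum = 6.
n = 6, so closeness = 5/6.

5/6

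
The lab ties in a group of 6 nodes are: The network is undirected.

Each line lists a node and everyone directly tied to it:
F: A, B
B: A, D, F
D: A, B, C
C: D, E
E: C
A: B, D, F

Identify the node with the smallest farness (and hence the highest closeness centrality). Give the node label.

D

Farness (sum of distances to all others) for each node — A:8, B:8, C:9, D:7, E:13, F:11.
The smallest farness is 7, for D, so D has the highest closeness.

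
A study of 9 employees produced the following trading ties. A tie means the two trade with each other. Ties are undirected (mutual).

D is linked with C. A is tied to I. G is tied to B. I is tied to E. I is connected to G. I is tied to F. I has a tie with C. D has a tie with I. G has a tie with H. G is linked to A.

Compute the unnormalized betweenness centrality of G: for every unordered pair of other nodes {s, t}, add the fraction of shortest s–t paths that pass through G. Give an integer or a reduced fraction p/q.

13

Pairs whose geodesics pass through G — D–H: 1; D–B: 1; C–H: 1; C–B: 1; H–A: 1; H–F: 1; H–B: 1; H–I: 1; H–E: 1; A–B: 1; F–B: 1; B–I: 1; B–E: 1.
All other pairs contribute 0.
Summing the contributions gives betweenness(G) = 13.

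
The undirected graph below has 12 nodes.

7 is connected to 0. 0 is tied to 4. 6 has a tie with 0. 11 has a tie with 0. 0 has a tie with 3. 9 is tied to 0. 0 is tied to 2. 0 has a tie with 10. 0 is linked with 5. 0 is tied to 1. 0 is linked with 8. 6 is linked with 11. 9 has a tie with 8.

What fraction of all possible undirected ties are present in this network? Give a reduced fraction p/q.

There are 13 edges and 12 nodes, so the maximum possible is C(12,2) = 66.
Density = 13/66.

13/66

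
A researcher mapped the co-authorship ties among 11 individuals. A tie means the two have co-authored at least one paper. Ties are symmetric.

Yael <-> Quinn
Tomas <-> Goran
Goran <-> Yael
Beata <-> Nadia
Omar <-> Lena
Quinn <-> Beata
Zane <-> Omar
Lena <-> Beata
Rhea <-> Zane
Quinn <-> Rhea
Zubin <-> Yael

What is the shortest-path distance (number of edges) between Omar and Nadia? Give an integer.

3

One shortest route is Omar – Lena – Beata – Nadia, which uses 3 edges, and at distance 2 from Omar we only reach {Beata, Rhea}, which does not include Nadia. So d(Omar,Nadia) = 3.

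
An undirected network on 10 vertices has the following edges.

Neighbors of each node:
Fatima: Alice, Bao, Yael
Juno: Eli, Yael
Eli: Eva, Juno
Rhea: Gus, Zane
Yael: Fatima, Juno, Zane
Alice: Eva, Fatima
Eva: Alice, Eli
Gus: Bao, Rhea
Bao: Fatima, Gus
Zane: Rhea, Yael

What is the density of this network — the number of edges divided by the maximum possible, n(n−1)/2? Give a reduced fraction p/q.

There are 11 edges and 10 nodes, so the maximum possible is C(10,2) = 45.
Density = 11/45.

11/45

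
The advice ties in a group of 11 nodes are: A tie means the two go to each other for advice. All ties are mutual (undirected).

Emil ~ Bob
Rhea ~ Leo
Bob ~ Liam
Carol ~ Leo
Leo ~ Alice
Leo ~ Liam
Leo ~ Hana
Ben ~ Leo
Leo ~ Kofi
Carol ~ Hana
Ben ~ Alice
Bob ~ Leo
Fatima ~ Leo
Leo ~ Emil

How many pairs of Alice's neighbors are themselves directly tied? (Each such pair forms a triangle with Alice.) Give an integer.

Alice's neighbors: Ben and Leo.
Neighbor pairs that are themselves tied: Alice–Ben–Leo. Each forms one triangle with Alice, for 1 in total.

1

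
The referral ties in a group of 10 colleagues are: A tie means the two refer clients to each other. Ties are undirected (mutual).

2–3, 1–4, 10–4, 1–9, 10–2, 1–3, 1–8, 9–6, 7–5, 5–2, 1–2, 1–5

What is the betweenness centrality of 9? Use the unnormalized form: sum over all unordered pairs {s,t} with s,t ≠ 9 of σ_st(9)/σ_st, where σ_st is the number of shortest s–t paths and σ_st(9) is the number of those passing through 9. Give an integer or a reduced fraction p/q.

Pairs whose geodesics pass through 9 — 10–6: 2/2; 4–6: 1; 8–6: 1; 5–6: 1; 6–1: 1; 6–2: 1; 6–7: 1; 6–3: 1.
All other pairs contribute 0.
Summing the contributions gives betweenness(9) = 8.

8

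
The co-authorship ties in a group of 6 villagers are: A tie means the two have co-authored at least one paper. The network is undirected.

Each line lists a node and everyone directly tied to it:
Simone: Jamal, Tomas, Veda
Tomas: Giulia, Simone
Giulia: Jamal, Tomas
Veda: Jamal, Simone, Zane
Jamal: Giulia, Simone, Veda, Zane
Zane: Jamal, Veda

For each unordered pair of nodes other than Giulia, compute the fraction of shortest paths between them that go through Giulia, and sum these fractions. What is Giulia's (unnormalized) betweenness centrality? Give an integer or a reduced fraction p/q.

Pairs whose geodesics pass through Giulia — Jamal–Tomas: 1/2; Zane–Tomas: 1/3.
All other pairs contribute 0.
Summing the contributions gives betweenness(Giulia) = 5/6.

5/6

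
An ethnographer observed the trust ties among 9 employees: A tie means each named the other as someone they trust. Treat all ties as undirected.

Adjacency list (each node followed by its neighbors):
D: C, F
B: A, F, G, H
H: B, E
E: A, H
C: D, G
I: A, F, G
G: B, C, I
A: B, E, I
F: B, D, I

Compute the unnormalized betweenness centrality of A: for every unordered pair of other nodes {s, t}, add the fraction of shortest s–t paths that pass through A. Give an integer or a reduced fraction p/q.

Pairs whose geodesics pass through A — F–E: 2/3; D–E: 2/3; C–E: 2/3; G–E: 2/3; B–E: 1/2; B–I: 1/3; H–I: 2/4; E–I: 1.
All other pairs contribute 0.
Summing the contributions gives betweenness(A) = 5.

5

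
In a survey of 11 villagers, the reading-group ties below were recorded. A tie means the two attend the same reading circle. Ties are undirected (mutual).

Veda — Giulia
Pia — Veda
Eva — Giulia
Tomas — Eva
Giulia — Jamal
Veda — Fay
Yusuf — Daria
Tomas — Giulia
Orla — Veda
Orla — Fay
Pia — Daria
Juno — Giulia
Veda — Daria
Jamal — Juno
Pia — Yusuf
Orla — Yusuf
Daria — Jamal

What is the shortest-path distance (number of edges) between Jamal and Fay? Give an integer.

One shortest route is Jamal – Giulia – Veda – Fay, which uses 3 edges, and at distance 2 from Jamal we only reach {Eva, Pia, Tomas, Veda, Yusuf}, which does not include Fay. So d(Jamal,Fay) = 3.

3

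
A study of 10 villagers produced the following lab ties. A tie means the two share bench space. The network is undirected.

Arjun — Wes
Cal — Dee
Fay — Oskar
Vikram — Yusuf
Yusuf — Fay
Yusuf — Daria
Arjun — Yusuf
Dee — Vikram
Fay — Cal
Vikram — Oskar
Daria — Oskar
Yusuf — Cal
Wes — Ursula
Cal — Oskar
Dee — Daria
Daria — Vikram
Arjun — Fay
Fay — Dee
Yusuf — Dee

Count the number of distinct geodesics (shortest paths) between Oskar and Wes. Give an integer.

1

The shortest distance is 3, and the only length-3 path is Oskar–Fay–Arjun–Wes. So there is exactly 1 shortest path.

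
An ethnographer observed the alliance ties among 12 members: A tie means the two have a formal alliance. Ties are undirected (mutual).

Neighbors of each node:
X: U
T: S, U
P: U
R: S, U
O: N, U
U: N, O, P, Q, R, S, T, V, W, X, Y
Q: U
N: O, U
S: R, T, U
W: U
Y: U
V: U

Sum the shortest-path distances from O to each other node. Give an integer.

Distances from O: N:1, P:2, Q:2, R:2, S:2, T:2, U:1, V:2, W:2, X:2, Y:2.
Sum = 1 + 2 + 2 + 2 + 2 + 2 + 1 + 2 + 2 + 2 + 2 = 20.

20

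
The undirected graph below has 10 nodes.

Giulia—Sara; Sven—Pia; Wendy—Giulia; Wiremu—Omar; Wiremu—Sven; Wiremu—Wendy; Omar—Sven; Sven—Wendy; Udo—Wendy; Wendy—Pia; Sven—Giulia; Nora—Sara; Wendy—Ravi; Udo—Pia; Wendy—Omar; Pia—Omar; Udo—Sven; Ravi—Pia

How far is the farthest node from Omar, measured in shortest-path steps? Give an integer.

Distances from Omar: Giulia:2, Nora:4, Pia:1, Ravi:2, Sara:3, Sven:1, Udo:2, Wendy:1, Wiremu:1.
The largest is 4 (to Nora), so the eccentricity of Omar is 4.

4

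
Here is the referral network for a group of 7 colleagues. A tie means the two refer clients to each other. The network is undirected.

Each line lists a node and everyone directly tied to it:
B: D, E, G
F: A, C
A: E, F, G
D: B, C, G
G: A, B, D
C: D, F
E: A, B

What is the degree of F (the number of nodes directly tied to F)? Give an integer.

F is directly tied to A and C. That is 2 neighbors, so the degree of F is 2.

2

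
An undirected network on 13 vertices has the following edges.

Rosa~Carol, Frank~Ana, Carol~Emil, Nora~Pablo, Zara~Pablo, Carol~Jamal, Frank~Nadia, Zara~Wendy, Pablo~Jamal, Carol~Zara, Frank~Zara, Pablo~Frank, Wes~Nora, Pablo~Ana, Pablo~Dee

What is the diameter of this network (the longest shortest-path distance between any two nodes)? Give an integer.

Eccentricity of each node (its greatest distance to any other): Ana:4, Carol:4, Dee:4, Emil:5, Frank:3, Jamal:3, Nadia:4, Nora:4, Pablo:3, Rosa:5, Wendy:4, Wes:5, Zara:3.
The maximum eccentricity is 5, realized for instance by the pair Rosa–Wes via Rosa – Carol – Jamal – Pablo – Nora – Wes. So the diameter is 5.

5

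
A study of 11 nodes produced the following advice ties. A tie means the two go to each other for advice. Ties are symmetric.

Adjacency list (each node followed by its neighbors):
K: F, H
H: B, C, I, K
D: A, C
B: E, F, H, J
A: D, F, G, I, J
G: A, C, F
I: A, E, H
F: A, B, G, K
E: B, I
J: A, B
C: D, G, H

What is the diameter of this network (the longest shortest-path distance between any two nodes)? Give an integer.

3

Eccentricity of each node (its greatest distance to any other): A:2, B:3, C:3, D:3, E:3, F:2, G:3, H:2, I:2, J:3, K:3.
The maximum eccentricity is 3, realized for instance by the pair B–D via B – J – A – D. So the diameter is 3.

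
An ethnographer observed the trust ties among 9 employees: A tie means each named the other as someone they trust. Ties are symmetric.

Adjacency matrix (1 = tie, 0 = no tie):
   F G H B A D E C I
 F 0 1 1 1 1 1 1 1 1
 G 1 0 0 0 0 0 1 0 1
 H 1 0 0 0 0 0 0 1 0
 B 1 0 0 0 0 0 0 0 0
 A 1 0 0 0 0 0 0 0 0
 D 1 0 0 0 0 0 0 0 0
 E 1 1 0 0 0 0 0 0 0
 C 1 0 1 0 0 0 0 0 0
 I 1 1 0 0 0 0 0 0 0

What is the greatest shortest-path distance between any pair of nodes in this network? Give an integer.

2

Eccentricity of each node (its greatest distance to any other): A:2, B:2, C:2, D:2, E:2, F:1, G:2, H:2, I:2.
The maximum eccentricity is 2, realized for instance by the pair G–H via G – F – H. So the diameter is 2.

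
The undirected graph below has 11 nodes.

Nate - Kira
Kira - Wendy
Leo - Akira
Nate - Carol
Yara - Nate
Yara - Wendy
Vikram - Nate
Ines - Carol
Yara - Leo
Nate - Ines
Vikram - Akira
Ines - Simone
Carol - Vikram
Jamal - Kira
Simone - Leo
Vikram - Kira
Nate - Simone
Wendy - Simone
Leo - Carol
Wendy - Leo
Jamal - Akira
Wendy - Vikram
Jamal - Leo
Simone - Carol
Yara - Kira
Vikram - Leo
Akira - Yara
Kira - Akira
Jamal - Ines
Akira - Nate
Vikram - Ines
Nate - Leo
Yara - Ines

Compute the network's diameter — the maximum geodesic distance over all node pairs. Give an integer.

Eccentricity of each node (its greatest distance to any other): Akira:2, Carol:2, Ines:2, Jamal:2, Kira:2, Leo:2, Nate:2, Simone:2, Vikram:2, Wendy:2, Yara:2.
The maximum eccentricity is 2, realized for instance by the pair Wendy–Nate via Wendy – Leo – Nate. So the diameter is 2.

2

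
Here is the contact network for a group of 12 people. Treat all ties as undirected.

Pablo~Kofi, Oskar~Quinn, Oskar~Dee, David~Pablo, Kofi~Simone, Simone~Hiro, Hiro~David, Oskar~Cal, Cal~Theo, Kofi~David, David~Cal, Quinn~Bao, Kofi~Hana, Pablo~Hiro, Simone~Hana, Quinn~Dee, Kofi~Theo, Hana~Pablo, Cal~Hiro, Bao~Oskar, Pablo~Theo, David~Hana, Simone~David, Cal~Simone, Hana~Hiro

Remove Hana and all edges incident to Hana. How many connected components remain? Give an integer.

1

Hana's neighbors (David, Hiro, Kofi, Pablo, and Simone) remain reachable from one another through other ties, so the rest of the network stays in one piece.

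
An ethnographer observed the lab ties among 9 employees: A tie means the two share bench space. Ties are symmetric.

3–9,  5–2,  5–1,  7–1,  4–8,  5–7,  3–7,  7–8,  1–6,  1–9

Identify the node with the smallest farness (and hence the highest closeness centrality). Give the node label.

Farness (sum of distances to all others) for each node — 1:13, 2:21, 3:17, 4:24, 5:14, 6:20, 7:12, 8:17, 9:18.
The smallest farness is 12, for 7, so 7 has the highest closeness.

7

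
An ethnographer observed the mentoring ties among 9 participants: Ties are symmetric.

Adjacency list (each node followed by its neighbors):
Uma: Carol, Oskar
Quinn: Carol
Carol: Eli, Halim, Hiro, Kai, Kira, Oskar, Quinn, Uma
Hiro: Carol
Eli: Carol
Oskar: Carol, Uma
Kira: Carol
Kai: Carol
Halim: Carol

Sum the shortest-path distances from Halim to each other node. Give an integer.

15

Distances from Halim: Carol:1, Eli:2, Hiro:2, Kai:2, Kira:2, Oskar:2, Quinn:2, Uma:2.
Sum = 1 + 2 + 2 + 2 + 2 + 2 + 2 + 2 = 15.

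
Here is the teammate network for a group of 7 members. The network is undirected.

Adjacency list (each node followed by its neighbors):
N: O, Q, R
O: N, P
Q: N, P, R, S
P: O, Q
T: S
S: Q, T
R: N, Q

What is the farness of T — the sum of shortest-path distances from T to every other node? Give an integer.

Distances from T: N:3, O:4, P:3, Q:2, R:3, S:1.
Sum = 3 + 4 + 3 + 2 + 3 + 1 = 16.

16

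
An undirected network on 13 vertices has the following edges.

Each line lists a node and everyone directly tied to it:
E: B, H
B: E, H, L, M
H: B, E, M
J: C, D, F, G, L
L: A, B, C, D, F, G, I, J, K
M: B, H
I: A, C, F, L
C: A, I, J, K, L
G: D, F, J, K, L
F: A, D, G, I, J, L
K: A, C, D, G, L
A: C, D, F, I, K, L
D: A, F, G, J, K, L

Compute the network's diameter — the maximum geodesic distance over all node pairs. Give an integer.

Eccentricity of each node (its greatest distance to any other): A:3, B:2, C:3, D:3, E:3, F:3, G:3, H:3, I:3, J:3, K:3, L:2, M:3.
The maximum eccentricity is 3, realized for instance by the pair H–A via H – B – L – A. So the diameter is 3.

3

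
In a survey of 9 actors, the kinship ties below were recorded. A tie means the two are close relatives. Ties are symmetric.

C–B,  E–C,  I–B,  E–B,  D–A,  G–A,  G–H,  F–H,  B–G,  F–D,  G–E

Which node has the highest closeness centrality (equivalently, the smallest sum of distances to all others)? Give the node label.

G

Farness (sum of distances to all others) for each node — A:16, B:14, C:20, D:20, E:15, F:20, G:12, H:16, I:21.
The smallest farness is 12, for G, so G has the highest closeness.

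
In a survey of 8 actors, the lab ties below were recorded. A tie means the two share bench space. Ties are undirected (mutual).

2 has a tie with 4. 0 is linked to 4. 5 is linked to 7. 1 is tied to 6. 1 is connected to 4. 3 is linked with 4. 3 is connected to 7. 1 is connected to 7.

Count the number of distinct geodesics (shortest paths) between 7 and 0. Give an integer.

The shortest distance is 3. The length-3 paths are: 7–1–4–0; 7–3–4–0.
That gives 2 distinct shortest paths.

2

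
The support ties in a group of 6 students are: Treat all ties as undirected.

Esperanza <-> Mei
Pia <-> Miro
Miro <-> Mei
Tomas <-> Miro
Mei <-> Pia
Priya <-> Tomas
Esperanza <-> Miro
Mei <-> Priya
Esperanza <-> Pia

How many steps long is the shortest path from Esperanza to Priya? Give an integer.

2

One shortest route is Esperanza – Mei – Priya, which uses 2 edges, and Esperanza and Priya are not directly tied, so nothing shorter exists. So d(Esperanza,Priya) = 2.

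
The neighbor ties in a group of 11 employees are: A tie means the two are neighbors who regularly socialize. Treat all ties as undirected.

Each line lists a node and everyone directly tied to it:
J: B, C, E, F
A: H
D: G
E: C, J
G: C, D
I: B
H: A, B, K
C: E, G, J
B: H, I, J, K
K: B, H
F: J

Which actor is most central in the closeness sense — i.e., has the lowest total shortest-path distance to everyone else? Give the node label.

Farness (sum of distances to all others) for each node — A:34, B:19, C:22, D:38, E:24, F:27, G:29, H:25, I:28, J:18, K:26.
The smallest farness is 18, for J, so J has the highest closeness.

J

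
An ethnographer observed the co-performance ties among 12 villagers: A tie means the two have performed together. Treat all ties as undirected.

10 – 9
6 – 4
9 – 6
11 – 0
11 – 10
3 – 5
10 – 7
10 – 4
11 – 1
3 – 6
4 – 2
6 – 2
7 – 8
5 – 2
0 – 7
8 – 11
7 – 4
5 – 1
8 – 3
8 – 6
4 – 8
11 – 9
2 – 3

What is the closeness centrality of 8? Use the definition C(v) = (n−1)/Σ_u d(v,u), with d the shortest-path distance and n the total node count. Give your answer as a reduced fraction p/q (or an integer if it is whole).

11/17

Distances from 8: 0:2, 1:2, 2:2, 3:1, 4:1, 5:2, 6:1, 7:1, 9:2, 10:2, 11:1. Sum = 17.
n = 12, so closeness = 11/17.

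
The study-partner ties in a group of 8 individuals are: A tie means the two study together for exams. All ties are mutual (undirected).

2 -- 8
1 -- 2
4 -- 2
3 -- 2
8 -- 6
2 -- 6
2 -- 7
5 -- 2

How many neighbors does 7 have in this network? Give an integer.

7 is directly tied to 2. That is 1 neighbor, so the degree of 7 is 1.

1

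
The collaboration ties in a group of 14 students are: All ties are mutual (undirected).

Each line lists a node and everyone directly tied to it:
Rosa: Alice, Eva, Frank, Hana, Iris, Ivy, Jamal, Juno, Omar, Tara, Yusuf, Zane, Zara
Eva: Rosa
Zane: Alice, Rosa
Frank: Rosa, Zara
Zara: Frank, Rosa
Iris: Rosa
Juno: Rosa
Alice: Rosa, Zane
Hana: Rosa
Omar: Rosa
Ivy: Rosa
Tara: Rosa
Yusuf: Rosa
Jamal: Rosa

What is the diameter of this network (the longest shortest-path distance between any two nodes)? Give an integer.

2

Eccentricity of each node (its greatest distance to any other): Alice:2, Eva:2, Frank:2, Hana:2, Iris:2, Ivy:2, Jamal:2, Juno:2, Omar:2, Rosa:1, Tara:2, Yusuf:2, Zane:2, Zara:2.
The maximum eccentricity is 2, realized for instance by the pair Jamal–Eva via Jamal – Rosa – Eva. So the diameter is 2.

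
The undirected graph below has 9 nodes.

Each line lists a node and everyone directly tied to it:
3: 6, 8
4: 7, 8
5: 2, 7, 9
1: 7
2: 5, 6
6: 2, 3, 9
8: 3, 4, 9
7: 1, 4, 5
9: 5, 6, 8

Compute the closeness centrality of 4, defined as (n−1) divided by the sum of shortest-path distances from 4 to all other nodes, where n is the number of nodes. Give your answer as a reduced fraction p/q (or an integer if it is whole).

Distances from 4: 1:2, 2:3, 3:2, 5:2, 6:3, 7:1, 8:1, 9:2. Sum = 16.
n = 9, so closeness = 8/16 = 1/2.

1/2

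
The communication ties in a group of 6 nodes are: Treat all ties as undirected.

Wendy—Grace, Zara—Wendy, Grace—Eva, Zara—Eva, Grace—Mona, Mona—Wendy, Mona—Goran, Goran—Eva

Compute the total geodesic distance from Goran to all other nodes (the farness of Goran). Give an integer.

Distances from Goran: Eva:1, Grace:2, Mona:1, Wendy:2, Zara:2.
Sum = 1 + 2 + 1 + 2 + 2 = 8.

8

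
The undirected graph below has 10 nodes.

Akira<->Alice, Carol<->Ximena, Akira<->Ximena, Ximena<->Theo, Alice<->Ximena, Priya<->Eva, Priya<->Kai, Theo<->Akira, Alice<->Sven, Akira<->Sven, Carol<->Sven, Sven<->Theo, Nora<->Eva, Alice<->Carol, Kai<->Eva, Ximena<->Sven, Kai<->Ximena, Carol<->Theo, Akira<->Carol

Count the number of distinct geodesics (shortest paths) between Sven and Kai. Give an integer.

The shortest distance is 2, and the only length-2 path is Sven–Ximena–Kai. So there is exactly 1 shortest path.

1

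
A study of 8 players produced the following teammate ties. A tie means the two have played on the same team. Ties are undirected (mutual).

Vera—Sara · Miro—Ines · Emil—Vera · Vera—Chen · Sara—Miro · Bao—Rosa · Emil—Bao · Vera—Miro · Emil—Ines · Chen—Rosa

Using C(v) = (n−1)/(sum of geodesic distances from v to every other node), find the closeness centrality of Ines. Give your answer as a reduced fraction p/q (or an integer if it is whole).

Distances from Ines: Bao:2, Chen:3, Emil:1, Miro:1, Rosa:3, Sara:2, Vera:2. Sum = 14.
n = 8, so closeness = 7/14 = 1/2.

1/2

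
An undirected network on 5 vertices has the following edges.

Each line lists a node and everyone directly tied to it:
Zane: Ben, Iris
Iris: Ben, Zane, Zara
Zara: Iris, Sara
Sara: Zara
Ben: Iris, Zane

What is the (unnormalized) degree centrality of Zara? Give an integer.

2

Zara is directly tied to Iris and Sara. That is 2 neighbors, so the degree of Zara is 2.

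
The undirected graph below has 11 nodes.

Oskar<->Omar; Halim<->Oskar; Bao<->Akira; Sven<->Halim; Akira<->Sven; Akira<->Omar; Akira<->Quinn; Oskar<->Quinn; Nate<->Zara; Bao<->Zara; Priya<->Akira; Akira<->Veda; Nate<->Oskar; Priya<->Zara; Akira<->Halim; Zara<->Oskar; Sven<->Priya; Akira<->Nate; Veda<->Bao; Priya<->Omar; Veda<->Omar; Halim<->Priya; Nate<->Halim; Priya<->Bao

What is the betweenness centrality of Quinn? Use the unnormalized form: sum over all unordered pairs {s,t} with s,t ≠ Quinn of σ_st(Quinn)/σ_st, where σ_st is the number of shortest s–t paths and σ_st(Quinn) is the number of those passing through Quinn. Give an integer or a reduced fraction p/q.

1/4

Pairs whose geodesics pass through Quinn — Akira–Oskar: 1/4.
All other pairs contribute 0.
Summing the contributions gives betweenness(Quinn) = 1/4.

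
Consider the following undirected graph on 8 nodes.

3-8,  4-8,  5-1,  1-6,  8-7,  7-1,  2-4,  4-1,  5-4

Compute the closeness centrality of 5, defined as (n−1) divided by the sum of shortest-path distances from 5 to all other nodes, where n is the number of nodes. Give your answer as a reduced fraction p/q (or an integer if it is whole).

Distances from 5: 1:1, 2:2, 3:3, 4:1, 6:2, 7:2, 8:2. Sum = 13.
n = 8, so closeness = 7/13.

7/13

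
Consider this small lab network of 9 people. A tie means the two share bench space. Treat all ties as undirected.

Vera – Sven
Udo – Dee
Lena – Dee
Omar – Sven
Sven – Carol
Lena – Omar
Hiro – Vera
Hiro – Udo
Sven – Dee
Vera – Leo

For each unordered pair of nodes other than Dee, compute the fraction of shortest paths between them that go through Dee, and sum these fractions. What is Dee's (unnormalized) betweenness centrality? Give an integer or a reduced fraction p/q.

Pairs whose geodesics pass through Dee — Hiro–Lena: 1; Omar–Udo: 2/2; Leo–Lena: 1/2; Lena–Sven: 1/2; Lena–Udo: 1; Lena–Vera: 1/2; Lena–Carol: 1/2; Sven–Udo: 1; Udo–Carol: 1.
All other pairs contribute 0.
Summing the contributions gives betweenness(Dee) = 7.

7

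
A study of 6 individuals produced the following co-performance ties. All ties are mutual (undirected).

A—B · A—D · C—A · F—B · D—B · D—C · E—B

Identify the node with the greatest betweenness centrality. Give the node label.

B

Unnormalized betweenness of each node: A:3/2, B:7, C:0, D:3/2, E:0, F:0.
B has the largest value, 7, making it the main broker — the node through which the most shortest paths run.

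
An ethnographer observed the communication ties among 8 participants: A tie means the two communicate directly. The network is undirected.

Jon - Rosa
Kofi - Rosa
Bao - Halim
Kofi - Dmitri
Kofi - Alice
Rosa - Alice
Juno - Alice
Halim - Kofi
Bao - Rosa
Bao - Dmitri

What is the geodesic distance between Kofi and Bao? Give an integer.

2

One shortest route is Kofi – Halim – Bao, which uses 2 edges, and Kofi and Bao are not directly tied, so nothing shorter exists. So d(Kofi,Bao) = 2.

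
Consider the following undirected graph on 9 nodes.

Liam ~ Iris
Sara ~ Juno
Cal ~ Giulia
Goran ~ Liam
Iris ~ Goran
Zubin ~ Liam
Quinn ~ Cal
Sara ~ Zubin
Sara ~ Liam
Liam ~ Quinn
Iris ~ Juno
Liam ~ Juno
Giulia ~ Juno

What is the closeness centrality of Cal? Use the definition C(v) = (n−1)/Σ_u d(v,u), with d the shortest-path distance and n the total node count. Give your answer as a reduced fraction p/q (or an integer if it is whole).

4/9

Distances from Cal: Giulia:1, Goran:3, Iris:3, Juno:2, Liam:2, Quinn:1, Sara:3, Zubin:3. Sum = 18.
n = 9, so closeness = 8/18 = 4/9.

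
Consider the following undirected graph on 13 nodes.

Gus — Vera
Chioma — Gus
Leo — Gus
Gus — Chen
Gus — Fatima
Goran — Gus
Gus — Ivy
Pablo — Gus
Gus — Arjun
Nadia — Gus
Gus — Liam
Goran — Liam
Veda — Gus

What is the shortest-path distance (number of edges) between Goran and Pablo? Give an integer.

One shortest route is Goran – Gus – Pablo, which uses 2 edges, and Goran and Pablo are not directly tied, so nothing shorter exists. So d(Goran,Pablo) = 2.

2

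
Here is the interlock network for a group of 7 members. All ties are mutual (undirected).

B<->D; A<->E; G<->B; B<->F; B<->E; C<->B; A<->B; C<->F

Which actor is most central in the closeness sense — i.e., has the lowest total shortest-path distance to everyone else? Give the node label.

B

Farness (sum of distances to all others) for each node — A:10, B:6, C:10, D:11, E:10, F:10, G:11.
The smallest farness is 6, for B, so B has the highest closeness.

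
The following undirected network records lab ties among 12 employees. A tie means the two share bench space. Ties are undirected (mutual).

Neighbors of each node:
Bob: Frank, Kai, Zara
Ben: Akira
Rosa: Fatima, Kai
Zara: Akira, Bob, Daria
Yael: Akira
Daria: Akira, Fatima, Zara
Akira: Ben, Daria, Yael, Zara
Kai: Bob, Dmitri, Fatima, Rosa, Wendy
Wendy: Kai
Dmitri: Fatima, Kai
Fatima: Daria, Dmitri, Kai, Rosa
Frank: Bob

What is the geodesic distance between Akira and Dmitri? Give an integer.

3

One shortest route is Akira – Daria – Fatima – Dmitri, which uses 3 edges, and at distance 2 from Akira we only reach {Bob, Fatima}, which does not include Dmitri. So d(Akira,Dmitri) = 3.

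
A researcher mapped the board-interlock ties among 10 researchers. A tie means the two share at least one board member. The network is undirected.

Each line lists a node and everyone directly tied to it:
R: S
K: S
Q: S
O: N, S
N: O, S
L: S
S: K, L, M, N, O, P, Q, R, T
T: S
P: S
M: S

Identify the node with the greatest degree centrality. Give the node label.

Degrees — K:1, L:1, M:1, N:2, O:2, P:1, Q:1, R:1, S:9, T:1.
The maximum is 9, attained only by S.

S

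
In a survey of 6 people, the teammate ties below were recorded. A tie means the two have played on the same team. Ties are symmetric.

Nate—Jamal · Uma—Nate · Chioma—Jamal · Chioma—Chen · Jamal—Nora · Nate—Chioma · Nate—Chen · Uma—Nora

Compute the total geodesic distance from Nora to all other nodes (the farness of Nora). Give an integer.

9

Distances from Nora: Chen:3, Chioma:2, Jamal:1, Nate:2, Uma:1.
Sum = 3 + 2 + 1 + 2 + 1 = 9.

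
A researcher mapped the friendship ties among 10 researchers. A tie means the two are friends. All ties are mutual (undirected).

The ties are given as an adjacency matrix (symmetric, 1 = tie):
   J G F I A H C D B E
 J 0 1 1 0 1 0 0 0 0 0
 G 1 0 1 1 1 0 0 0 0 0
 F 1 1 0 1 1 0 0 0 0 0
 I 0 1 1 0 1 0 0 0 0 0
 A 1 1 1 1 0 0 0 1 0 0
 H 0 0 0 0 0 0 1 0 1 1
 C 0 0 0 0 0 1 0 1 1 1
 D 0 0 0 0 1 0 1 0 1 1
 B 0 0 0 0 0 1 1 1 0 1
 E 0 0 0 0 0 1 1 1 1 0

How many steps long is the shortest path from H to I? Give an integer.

4

One shortest route is H – B – D – A – I, which uses 4 edges, and at distance 3 from H we only reach {A}, which does not include I. So d(H,I) = 4.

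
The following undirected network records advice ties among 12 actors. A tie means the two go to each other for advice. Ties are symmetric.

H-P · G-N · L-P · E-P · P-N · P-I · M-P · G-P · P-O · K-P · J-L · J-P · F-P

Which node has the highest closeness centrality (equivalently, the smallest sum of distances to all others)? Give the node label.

P

Farness (sum of distances to all others) for each node — E:21, F:21, G:20, H:21, I:21, J:20, K:21, L:20, M:21, N:20, O:21, P:11.
The smallest farness is 11, for P, so P has the highest closeness.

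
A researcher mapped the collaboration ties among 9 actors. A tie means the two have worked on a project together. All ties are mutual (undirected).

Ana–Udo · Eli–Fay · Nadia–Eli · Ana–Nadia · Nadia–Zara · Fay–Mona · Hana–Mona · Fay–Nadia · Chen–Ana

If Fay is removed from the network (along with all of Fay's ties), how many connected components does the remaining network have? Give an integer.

Without Fay, the remaining ties split the others into: {Hana, Mona}; {Ana, Chen, Eli, Nadia, Udo, Zara}.
That's 2 separate components.

2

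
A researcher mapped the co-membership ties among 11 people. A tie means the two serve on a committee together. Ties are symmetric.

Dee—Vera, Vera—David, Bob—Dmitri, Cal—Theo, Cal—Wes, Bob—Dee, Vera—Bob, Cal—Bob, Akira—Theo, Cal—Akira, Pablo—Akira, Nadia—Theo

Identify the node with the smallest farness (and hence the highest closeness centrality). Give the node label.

Cal

Farness (sum of distances to all others) for each node — Akira:22, Bob:18, Cal:17, David:33, Dee:25, Dmitri:27, Nadia:31, Pablo:31, Theo:22, Vera:24, Wes:26.
The smallest farness is 17, for Cal, so Cal has the highest closeness.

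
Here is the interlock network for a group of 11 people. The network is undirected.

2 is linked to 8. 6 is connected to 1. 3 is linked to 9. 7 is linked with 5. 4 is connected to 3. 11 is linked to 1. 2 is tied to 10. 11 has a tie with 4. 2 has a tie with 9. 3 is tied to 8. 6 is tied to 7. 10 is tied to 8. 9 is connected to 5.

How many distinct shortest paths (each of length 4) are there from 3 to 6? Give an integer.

The shortest distance is 4. The length-4 paths are: 3–4–11–1–6; 3–9–5–7–6.
That gives 2 distinct shortest paths.

2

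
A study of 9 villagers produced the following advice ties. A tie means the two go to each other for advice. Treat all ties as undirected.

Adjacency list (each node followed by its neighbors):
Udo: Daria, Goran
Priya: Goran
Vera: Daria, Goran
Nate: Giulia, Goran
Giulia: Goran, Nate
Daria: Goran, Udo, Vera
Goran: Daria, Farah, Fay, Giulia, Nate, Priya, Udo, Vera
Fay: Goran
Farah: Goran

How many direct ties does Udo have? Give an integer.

Udo is directly tied to Daria and Goran. That is 2 neighbors, so the degree of Udo is 2.

2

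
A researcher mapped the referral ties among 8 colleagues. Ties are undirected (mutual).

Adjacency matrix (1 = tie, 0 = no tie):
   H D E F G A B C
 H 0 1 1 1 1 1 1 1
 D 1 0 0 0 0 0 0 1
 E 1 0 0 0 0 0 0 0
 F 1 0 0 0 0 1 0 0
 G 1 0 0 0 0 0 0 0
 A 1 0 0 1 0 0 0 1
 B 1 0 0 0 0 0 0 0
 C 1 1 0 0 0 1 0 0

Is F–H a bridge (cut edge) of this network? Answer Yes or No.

No

Even without that edge, F still reaches H via F – A – H, so the network stays connected. Not a bridge.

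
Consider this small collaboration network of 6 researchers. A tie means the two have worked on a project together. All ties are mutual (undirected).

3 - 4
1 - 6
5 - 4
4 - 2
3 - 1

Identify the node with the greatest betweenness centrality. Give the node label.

Unnormalized betweenness of each node: 1:4, 2:0, 3:6, 4:7, 5:0, 6:0.
4 has the largest value, 7, making it the main broker — the node through which the most shortest paths run.

4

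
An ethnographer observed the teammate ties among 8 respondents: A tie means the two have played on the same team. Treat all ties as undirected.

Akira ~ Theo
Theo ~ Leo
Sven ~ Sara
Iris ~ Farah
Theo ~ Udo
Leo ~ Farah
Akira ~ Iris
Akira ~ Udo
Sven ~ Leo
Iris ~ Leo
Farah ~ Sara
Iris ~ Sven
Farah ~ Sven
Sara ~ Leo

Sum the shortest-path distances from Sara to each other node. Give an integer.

13

Distances from Sara: Akira:3, Farah:1, Iris:2, Leo:1, Sven:1, Theo:2, Udo:3.
Sum = 3 + 1 + 2 + 1 + 1 + 2 + 3 = 13.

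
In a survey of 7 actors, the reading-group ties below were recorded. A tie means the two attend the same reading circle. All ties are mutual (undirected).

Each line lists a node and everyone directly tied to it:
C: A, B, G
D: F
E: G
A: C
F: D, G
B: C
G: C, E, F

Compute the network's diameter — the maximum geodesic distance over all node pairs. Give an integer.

4

Eccentricity of each node (its greatest distance to any other): A:4, B:4, C:3, D:4, E:3, F:3, G:2.
The maximum eccentricity is 4, realized for instance by the pair D–B via D – F – G – C – B. So the diameter is 4.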